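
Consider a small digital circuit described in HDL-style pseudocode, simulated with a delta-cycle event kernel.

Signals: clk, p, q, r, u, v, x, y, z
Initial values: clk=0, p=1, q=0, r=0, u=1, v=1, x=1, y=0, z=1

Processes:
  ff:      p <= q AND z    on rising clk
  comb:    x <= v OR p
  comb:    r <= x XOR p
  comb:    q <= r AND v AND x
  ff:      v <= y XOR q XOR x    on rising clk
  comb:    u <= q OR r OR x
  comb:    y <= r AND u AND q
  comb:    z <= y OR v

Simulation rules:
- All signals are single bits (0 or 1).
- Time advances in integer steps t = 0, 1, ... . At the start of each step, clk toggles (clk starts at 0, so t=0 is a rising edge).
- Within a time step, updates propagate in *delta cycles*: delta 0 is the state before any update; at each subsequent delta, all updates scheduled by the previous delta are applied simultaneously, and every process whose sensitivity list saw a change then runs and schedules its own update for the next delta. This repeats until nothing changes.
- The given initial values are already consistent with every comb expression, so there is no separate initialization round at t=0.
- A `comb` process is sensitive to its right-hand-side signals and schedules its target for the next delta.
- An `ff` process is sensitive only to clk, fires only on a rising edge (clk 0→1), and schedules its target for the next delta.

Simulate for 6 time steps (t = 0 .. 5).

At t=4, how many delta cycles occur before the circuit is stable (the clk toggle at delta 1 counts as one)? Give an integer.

t=0 Δ0: x=1 v=1 p=1 y=0 z=1 q=0 r=0 clk=0 u=1
  Δ1: clk:0→1
  Δ2: p:1→0
  Δ3: r:0→1
  Δ4: q:0→1
  Δ5: y:0→1
  (5Δ to stable)
t=1 Δ0: x=1 v=1 p=0 y=1 z=1 q=1 r=1 clk=1 u=1
  Δ1: clk:1→0
  (1Δ to stable)
t=2 Δ0: x=1 v=1 p=0 y=1 z=1 q=1 r=1 clk=0 u=1
  Δ1: clk:0→1
  Δ2: p:0→1
  Δ3: r:1→0
  Δ4: y:1→0, q:1→0
  (4Δ to stable)
t=3 Δ0: x=1 v=1 p=1 y=0 z=1 q=0 r=0 clk=1 u=1
  Δ1: clk:1→0
  (1Δ to stable)
t=4 Δ0: x=1 v=1 p=1 y=0 z=1 q=0 r=0 clk=0 u=1
  Δ1: clk:0→1
  Δ2: p:1→0
  Δ3: r:0→1
  Δ4: q:0→1
  Δ5: y:0→1
  (5Δ to stable)
t=5 Δ0: x=1 v=1 p=0 y=1 z=1 q=1 r=1 clk=1 u=1
  Δ1: clk:1→0
  (1Δ to stable)

5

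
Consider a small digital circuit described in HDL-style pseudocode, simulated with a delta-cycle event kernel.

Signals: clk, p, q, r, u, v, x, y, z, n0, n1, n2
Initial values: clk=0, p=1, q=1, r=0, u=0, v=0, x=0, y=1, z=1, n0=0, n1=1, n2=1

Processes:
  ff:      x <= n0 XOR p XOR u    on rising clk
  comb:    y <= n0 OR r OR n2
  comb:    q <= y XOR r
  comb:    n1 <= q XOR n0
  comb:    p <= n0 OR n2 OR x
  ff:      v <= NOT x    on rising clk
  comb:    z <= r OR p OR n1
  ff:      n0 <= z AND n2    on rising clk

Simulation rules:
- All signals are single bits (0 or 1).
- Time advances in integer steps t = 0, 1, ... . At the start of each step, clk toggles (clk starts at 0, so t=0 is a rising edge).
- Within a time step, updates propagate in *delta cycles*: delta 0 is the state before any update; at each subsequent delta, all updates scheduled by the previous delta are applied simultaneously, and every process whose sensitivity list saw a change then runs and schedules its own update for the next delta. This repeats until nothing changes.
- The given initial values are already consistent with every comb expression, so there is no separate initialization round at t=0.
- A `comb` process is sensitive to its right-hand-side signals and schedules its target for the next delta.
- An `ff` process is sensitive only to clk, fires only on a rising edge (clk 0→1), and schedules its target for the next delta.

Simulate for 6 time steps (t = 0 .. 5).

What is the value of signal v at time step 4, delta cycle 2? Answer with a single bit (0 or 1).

1

[bits: y,p,n0,u,z,clk,v,r,q,n2,x,n1]
t=0: Δ0=110010001101 Δ1=110011001101 Δ2=111011101111 Δ3=111011101110 | 3Δ
t=1: Δ0=111011101110 Δ1=111010101110 | 1Δ
t=2: Δ0=111010101110 Δ1=111011101110 Δ2=111011001100 | 2Δ
t=3: Δ0=111011001100 Δ1=111010001100 | 1Δ
t=4: Δ0=111010001100 Δ1=111011001100 Δ2=111011101100 | 2Δ
t=5: Δ0=111011101100 Δ1=111010101100 | 1Δ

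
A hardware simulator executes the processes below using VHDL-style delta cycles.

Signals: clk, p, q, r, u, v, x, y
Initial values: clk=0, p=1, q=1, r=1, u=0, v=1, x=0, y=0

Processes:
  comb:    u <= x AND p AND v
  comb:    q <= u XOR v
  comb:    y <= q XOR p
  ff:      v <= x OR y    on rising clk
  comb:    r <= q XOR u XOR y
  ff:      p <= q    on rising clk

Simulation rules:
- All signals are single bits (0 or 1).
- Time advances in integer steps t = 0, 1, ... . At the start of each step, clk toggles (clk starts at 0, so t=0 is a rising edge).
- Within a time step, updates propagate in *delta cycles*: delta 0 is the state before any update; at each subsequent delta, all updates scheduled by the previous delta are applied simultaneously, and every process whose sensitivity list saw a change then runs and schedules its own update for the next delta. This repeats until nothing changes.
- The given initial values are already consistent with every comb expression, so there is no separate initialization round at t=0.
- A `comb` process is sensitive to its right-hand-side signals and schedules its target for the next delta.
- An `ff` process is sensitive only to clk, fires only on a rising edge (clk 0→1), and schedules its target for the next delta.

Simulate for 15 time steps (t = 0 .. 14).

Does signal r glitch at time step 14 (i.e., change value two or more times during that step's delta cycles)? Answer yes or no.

no

[bits: v,u,q,x,y,clk,r,p]
t=0: Δ0=10100011 Δ1=10100111 Δ2=00100111 Δ3=00000111 Δ4=00001101 Δ5=00001111 | 5Δ
t=1: Δ0=00001111 Δ1=00001011 | 1Δ
t=2: Δ0=00001011 Δ1=00001111 Δ2=10001110 Δ3=10100110 Δ4=10101110 Δ5=10101100 | 5Δ
t=3: Δ0=10101100 Δ1=10101000 | 1Δ
t=4: Δ0=10101000 Δ1=10101100 Δ2=10101101 Δ3=10100101 Δ4=10100111 | 4Δ
t=5: Δ0=10100111 Δ1=10100011 | 1Δ
t=6: Δ0=10100011 Δ1=10100111 Δ2=00100111 Δ3=00000111 Δ4=00001101 Δ5=00001111 | 5Δ
t=7: Δ0=00001111 Δ1=00001011 | 1Δ
t=8: Δ0=00001011 Δ1=00001111 Δ2=10001110 Δ3=10100110 Δ4=10101110 Δ5=10101100 | 5Δ
t=9: Δ0=10101100 Δ1=10101000 | 1Δ
t=10: Δ0=10101000 Δ1=10101100 Δ2=10101101 Δ3=10100101 Δ4=10100111 | 4Δ
t=11: Δ0=10100111 Δ1=10100011 | 1Δ
t=12: Δ0=10100011 Δ1=10100111 Δ2=00100111 Δ3=00000111 Δ4=00001101 Δ5=00001111 | 5Δ
t=13: Δ0=00001111 Δ1=00001011 | 1Δ
t=14: Δ0=00001011 Δ1=00001111 Δ2=10001110 Δ3=10100110 Δ4=10101110 Δ5=10101100 | 5Δ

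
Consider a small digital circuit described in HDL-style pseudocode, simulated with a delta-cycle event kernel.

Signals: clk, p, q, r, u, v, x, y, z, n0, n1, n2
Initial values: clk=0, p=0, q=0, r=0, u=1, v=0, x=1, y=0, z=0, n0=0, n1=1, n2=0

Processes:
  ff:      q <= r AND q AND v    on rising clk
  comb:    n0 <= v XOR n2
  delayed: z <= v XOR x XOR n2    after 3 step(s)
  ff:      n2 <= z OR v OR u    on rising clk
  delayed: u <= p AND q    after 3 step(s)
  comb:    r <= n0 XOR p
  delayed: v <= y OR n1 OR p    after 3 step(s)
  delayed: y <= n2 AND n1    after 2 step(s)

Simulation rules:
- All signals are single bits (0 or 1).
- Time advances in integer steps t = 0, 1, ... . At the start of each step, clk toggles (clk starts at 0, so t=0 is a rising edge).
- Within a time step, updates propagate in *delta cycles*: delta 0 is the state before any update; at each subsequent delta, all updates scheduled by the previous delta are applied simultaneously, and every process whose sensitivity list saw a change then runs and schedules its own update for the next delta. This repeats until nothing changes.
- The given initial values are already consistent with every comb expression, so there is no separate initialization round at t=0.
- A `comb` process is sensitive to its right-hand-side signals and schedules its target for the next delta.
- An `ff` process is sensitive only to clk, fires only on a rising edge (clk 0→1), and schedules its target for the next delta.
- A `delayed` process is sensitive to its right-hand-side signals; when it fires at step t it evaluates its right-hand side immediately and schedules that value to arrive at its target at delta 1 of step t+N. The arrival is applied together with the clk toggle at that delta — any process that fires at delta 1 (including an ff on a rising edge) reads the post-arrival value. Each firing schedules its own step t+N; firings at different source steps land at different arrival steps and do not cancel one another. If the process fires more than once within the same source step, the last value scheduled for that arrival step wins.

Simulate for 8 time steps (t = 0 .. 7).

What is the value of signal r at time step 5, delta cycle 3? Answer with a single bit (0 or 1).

t=0 Δ0: q=0 r=0 clk=0 x=1 n1=1 n0=0 z=0 y=0 v=0 n2=0 u=1 p=0
  Δ1: clk:0→1
  Δ2: n2:0→1
  Δ3: n0:0→1
  Δ4: r:0→1
  (4Δ to stable)
t=1 Δ0: q=0 r=1 clk=1 x=1 n1=1 n0=1 z=0 y=0 v=0 n2=1 u=1 p=0
  Δ1: clk:1→0
  (1Δ to stable)
t=2 Δ0: q=0 r=1 clk=0 x=1 n1=1 n0=1 z=0 y=0 v=0 n2=1 u=1 p=0
  Δ1: clk:0→1, y:0→1
  (1Δ to stable)
t=3 Δ0: q=0 r=1 clk=1 x=1 n1=1 n0=1 z=0 y=1 v=0 n2=1 u=1 p=0
  Δ1: clk:1→0
  (1Δ to stable)
t=4 Δ0: q=0 r=1 clk=0 x=1 n1=1 n0=1 z=0 y=1 v=0 n2=1 u=1 p=0
  Δ1: clk:0→1
  (1Δ to stable)
t=5 Δ0: q=0 r=1 clk=1 x=1 n1=1 n0=1 z=0 y=1 v=0 n2=1 u=1 p=0
  Δ1: clk:1→0, v:0→1
  Δ2: n0:1→0
  Δ3: r:1→0
  (3Δ to stable)
t=6 Δ0: q=0 r=0 clk=0 x=1 n1=1 n0=0 z=0 y=1 v=1 n2=1 u=1 p=0
  Δ1: clk:0→1
  (1Δ to stable)
t=7 Δ0: q=0 r=0 clk=1 x=1 n1=1 n0=0 z=0 y=1 v=1 n2=1 u=1 p=0
  Δ1: clk:1→0
  (1Δ to stable)

0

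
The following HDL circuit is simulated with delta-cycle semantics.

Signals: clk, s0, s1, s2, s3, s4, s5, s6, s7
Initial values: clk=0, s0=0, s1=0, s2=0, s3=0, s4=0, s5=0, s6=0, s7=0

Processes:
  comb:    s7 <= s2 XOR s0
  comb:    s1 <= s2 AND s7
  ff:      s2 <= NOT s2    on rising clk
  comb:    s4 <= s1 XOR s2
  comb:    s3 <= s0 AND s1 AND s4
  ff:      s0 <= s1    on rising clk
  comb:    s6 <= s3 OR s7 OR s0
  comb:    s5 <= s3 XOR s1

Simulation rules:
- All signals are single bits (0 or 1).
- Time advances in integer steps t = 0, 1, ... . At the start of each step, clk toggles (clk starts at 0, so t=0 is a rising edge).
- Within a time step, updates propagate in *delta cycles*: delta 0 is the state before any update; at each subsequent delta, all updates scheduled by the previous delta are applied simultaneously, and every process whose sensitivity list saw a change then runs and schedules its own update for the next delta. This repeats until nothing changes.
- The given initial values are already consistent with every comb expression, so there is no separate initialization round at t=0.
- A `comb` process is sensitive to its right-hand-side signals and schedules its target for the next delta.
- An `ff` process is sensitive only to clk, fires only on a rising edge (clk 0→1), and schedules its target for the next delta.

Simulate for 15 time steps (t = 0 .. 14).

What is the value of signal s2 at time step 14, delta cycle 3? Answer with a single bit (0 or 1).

t0.Δ0 clk=0 s7=0 s4=0 s1=0 s2=0 s6=0 s3=0 s5=0 s0=0
t0.Δ1 clk=1 s7=0 s4=0 s1=0 s2=0 s6=0 s3=0 s5=0 s0=0
t0.Δ2 clk=1 s7=0 s4=0 s1=0 s2=1 s6=0 s3=0 s5=0 s0=0
t0.Δ3 clk=1 s7=1 s4=1 s1=0 s2=1 s6=0 s3=0 s5=0 s0=0
t0.Δ4 clk=1 s7=1 s4=1 s1=1 s2=1 s6=1 s3=0 s5=0 s0=0
t0.Δ5 clk=1 s7=1 s4=0 s1=1 s2=1 s6=1 s3=0 s5=1 s0=0
t1.Δ0 clk=1 s7=1 s4=0 s1=1 s2=1 s6=1 s3=0 s5=1 s0=0
t1.Δ1 clk=0 s7=1 s4=0 s1=1 s2=1 s6=1 s3=0 s5=1 s0=0
t2.Δ0 clk=0 s7=1 s4=0 s1=1 s2=1 s6=1 s3=0 s5=1 s0=0
t2.Δ1 clk=1 s7=1 s4=0 s1=1 s2=1 s6=1 s3=0 s5=1 s0=0
t2.Δ2 clk=1 s7=1 s4=0 s1=1 s2=0 s6=1 s3=0 s5=1 s0=1
t2.Δ3 clk=1 s7=1 s4=1 s1=0 s2=0 s6=1 s3=0 s5=1 s0=1
t2.Δ4 clk=1 s7=1 s4=0 s1=0 s2=0 s6=1 s3=0 s5=0 s0=1
t3.Δ0 clk=1 s7=1 s4=0 s1=0 s2=0 s6=1 s3=0 s5=0 s0=1
t3.Δ1 clk=0 s7=1 s4=0 s1=0 s2=0 s6=1 s3=0 s5=0 s0=1
t4.Δ0 clk=0 s7=1 s4=0 s1=0 s2=0 s6=1 s3=0 s5=0 s0=1
t4.Δ1 clk=1 s7=1 s4=0 s1=0 s2=0 s6=1 s3=0 s5=0 s0=1
t4.Δ2 clk=1 s7=1 s4=0 s1=0 s2=1 s6=1 s3=0 s5=0 s0=0
t4.Δ3 clk=1 s7=1 s4=1 s1=1 s2=1 s6=1 s3=0 s5=0 s0=0
t4.Δ4 clk=1 s7=1 s4=0 s1=1 s2=1 s6=1 s3=0 s5=1 s0=0
t5.Δ0 clk=1 s7=1 s4=0 s1=1 s2=1 s6=1 s3=0 s5=1 s0=0
t5.Δ1 clk=0 s7=1 s4=0 s1=1 s2=1 s6=1 s3=0 s5=1 s0=0
t6.Δ0 clk=0 s7=1 s4=0 s1=1 s2=1 s6=1 s3=0 s5=1 s0=0
t6.Δ1 clk=1 s7=1 s4=0 s1=1 s2=1 s6=1 s3=0 s5=1 s0=0
t6.Δ2 clk=1 s7=1 s4=0 s1=1 s2=0 s6=1 s3=0 s5=1 s0=1
t6.Δ3 clk=1 s7=1 s4=1 s1=0 s2=0 s6=1 s3=0 s5=1 s0=1
t6.Δ4 clk=1 s7=1 s4=0 s1=0 s2=0 s6=1 s3=0 s5=0 s0=1
t7.Δ0 clk=1 s7=1 s4=0 s1=0 s2=0 s6=1 s3=0 s5=0 s0=1
t7.Δ1 clk=0 s7=1 s4=0 s1=0 s2=0 s6=1 s3=0 s5=0 s0=1
t8.Δ0 clk=0 s7=1 s4=0 s1=0 s2=0 s6=1 s3=0 s5=0 s0=1
t8.Δ1 clk=1 s7=1 s4=0 s1=0 s2=0 s6=1 s3=0 s5=0 s0=1
t8.Δ2 clk=1 s7=1 s4=0 s1=0 s2=1 s6=1 s3=0 s5=0 s0=0
t8.Δ3 clk=1 s7=1 s4=1 s1=1 s2=1 s6=1 s3=0 s5=0 s0=0
t8.Δ4 clk=1 s7=1 s4=0 s1=1 s2=1 s6=1 s3=0 s5=1 s0=0
t9.Δ0 clk=1 s7=1 s4=0 s1=1 s2=1 s6=1 s3=0 s5=1 s0=0
t9.Δ1 clk=0 s7=1 s4=0 s1=1 s2=1 s6=1 s3=0 s5=1 s0=0
t10.Δ0 clk=0 s7=1 s4=0 s1=1 s2=1 s6=1 s3=0 s5=1 s0=0
t10.Δ1 clk=1 s7=1 s4=0 s1=1 s2=1 s6=1 s3=0 s5=1 s0=0
t10.Δ2 clk=1 s7=1 s4=0 s1=1 s2=0 s6=1 s3=0 s5=1 s0=1
t10.Δ3 clk=1 s7=1 s4=1 s1=0 s2=0 s6=1 s3=0 s5=1 s0=1
t10.Δ4 clk=1 s7=1 s4=0 s1=0 s2=0 s6=1 s3=0 s5=0 s0=1
t11.Δ0 clk=1 s7=1 s4=0 s1=0 s2=0 s6=1 s3=0 s5=0 s0=1
t11.Δ1 clk=0 s7=1 s4=0 s1=0 s2=0 s6=1 s3=0 s5=0 s0=1
t12.Δ0 clk=0 s7=1 s4=0 s1=0 s2=0 s6=1 s3=0 s5=0 s0=1
t12.Δ1 clk=1 s7=1 s4=0 s1=0 s2=0 s6=1 s3=0 s5=0 s0=1
t12.Δ2 clk=1 s7=1 s4=0 s1=0 s2=1 s6=1 s3=0 s5=0 s0=0
t12.Δ3 clk=1 s7=1 s4=1 s1=1 s2=1 s6=1 s3=0 s5=0 s0=0
t12.Δ4 clk=1 s7=1 s4=0 s1=1 s2=1 s6=1 s3=0 s5=1 s0=0
t13.Δ0 clk=1 s7=1 s4=0 s1=1 s2=1 s6=1 s3=0 s5=1 s0=0
t13.Δ1 clk=0 s7=1 s4=0 s1=1 s2=1 s6=1 s3=0 s5=1 s0=0
t14.Δ0 clk=0 s7=1 s4=0 s1=1 s2=1 s6=1 s3=0 s5=1 s0=0
t14.Δ1 clk=1 s7=1 s4=0 s1=1 s2=1 s6=1 s3=0 s5=1 s0=0
t14.Δ2 clk=1 s7=1 s4=0 s1=1 s2=0 s6=1 s3=0 s5=1 s0=1
t14.Δ3 clk=1 s7=1 s4=1 s1=0 s2=0 s6=1 s3=0 s5=1 s0=1
t14.Δ4 clk=1 s7=1 s4=0 s1=0 s2=0 s6=1 s3=0 s5=0 s0=1

0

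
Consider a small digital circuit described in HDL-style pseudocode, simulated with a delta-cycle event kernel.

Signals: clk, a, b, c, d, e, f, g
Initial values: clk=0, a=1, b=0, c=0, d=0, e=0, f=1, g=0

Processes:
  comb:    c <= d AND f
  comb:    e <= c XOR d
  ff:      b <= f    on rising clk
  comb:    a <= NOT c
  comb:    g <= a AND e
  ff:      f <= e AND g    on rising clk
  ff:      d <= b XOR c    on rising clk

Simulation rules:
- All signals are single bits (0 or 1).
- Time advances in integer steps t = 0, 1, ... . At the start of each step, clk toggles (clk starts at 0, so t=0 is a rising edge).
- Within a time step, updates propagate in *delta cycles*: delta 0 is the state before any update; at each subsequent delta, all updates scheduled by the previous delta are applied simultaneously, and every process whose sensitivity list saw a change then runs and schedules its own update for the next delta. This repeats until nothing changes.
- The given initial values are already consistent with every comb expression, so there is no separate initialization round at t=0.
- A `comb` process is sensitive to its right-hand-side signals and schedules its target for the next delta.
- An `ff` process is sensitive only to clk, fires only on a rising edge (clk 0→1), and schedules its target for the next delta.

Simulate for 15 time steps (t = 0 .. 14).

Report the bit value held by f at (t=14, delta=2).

0

[bits: c,b,f,e,a,d,clk,g]
t=0: Δ0=00101000 Δ1=00101010 Δ2=01001010 | 2Δ
t=1: Δ0=01001010 Δ1=01001000 | 1Δ
t=2: Δ0=01001000 Δ1=01001010 Δ2=00001110 Δ3=00011110 Δ4=00011111 | 4Δ
t=3: Δ0=00011111 Δ1=00011101 | 1Δ
t=4: Δ0=00011101 Δ1=00011111 Δ2=00111011 Δ3=00101011 Δ4=00101010 | 4Δ
t=5: Δ0=00101010 Δ1=00101000 | 1Δ
t=6: Δ0=00101000 Δ1=00101010 Δ2=01001010 | 2Δ
t=7: Δ0=01001010 Δ1=01001000 | 1Δ
t=8: Δ0=01001000 Δ1=01001010 Δ2=00001110 Δ3=00011110 Δ4=00011111 | 4Δ
t=9: Δ0=00011111 Δ1=00011101 | 1Δ
t=10: Δ0=00011101 Δ1=00011111 Δ2=00111011 Δ3=00101011 Δ4=00101010 | 4Δ
t=11: Δ0=00101010 Δ1=00101000 | 1Δ
t=12: Δ0=00101000 Δ1=00101010 Δ2=01001010 | 2Δ
t=13: Δ0=01001010 Δ1=01001000 | 1Δ
t=14: Δ0=01001000 Δ1=01001010 Δ2=00001110 Δ3=00011110 Δ4=00011111 | 4Δ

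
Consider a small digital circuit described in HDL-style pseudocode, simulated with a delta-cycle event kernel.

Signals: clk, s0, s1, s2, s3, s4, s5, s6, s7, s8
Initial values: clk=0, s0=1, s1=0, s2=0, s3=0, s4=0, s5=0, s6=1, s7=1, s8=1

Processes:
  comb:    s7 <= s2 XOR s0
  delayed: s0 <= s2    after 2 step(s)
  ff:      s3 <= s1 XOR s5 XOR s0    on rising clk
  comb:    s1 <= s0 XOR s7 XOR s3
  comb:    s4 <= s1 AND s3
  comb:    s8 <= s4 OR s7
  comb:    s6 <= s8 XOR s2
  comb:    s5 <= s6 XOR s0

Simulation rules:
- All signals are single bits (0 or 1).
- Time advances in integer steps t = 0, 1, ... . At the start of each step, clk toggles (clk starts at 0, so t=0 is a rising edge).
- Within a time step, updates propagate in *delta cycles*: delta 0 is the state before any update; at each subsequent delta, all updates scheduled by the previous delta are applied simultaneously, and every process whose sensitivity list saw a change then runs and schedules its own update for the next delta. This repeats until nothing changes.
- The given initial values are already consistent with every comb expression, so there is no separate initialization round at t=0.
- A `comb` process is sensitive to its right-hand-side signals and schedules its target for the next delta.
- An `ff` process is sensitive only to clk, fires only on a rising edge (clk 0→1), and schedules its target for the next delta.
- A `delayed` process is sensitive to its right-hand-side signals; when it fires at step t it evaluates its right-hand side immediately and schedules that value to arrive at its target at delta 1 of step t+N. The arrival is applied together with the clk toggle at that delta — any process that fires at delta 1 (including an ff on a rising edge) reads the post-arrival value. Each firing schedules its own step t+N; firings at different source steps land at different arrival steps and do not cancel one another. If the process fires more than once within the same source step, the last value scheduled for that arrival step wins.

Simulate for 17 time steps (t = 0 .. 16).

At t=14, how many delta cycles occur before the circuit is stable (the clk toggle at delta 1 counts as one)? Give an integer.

3

[bits: clk,s5,s6,s7,s4,s8,s1,s2,s3,s0]
t=0: Δ0=0011010001 Δ1=1011010001 Δ2=1011010011 Δ3=1011011011 Δ4=1011111011 | 4Δ
t=1: Δ0=1011111011 Δ1=0011111011 | 1Δ
t=2: Δ0=0011111011 Δ1=1011111011 Δ2=1011111001 Δ3=1011010001 | 3Δ
t=3: Δ0=1011010001 Δ1=0011010001 | 1Δ
t=4: Δ0=0011010001 Δ1=1011010001 Δ2=1011010011 Δ3=1011011011 Δ4=1011111011 | 4Δ
t=5: Δ0=1011111011 Δ1=0011111011 | 1Δ
t=6: Δ0=0011111011 Δ1=1011111011 Δ2=1011111001 Δ3=1011010001 | 3Δ
t=7: Δ0=1011010001 Δ1=0011010001 | 1Δ
t=8: Δ0=0011010001 Δ1=1011010001 Δ2=1011010011 Δ3=1011011011 Δ4=1011111011 | 4Δ
t=9: Δ0=1011111011 Δ1=0011111011 | 1Δ
t=10: Δ0=0011111011 Δ1=1011111011 Δ2=1011111001 Δ3=1011010001 | 3Δ
t=11: Δ0=1011010001 Δ1=0011010001 | 1Δ
t=12: Δ0=0011010001 Δ1=1011010001 Δ2=1011010011 Δ3=1011011011 Δ4=1011111011 | 4Δ
t=13: Δ0=1011111011 Δ1=0011111011 | 1Δ
t=14: Δ0=0011111011 Δ1=1011111011 Δ2=1011111001 Δ3=1011010001 | 3Δ
t=15: Δ0=1011010001 Δ1=0011010001 | 1Δ
t=16: Δ0=0011010001 Δ1=1011010001 Δ2=1011010011 Δ3=1011011011 Δ4=1011111011 | 4Δ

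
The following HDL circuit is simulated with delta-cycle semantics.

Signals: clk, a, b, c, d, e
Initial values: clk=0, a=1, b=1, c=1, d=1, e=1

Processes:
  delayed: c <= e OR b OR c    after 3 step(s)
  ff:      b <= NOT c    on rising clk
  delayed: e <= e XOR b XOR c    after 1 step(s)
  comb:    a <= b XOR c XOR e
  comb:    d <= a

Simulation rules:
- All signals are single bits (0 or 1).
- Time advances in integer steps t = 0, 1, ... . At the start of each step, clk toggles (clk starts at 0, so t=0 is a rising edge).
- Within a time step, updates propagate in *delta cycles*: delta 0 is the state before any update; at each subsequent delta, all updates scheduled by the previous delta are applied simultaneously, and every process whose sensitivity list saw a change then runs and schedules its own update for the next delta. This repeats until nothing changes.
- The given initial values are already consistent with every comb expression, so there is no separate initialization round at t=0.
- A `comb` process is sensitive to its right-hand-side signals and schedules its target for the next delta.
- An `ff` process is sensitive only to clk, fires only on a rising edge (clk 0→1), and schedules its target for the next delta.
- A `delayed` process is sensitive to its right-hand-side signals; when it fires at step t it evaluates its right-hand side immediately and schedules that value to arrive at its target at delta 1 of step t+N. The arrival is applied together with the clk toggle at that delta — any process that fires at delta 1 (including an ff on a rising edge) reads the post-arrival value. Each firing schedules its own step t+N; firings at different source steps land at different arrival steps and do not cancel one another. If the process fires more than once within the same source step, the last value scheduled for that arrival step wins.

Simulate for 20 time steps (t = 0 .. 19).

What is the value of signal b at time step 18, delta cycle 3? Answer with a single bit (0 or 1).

0

t0.Δ0 clk=0 e=1 b=1 c=1 d=1 a=1
t0.Δ1 clk=1 e=1 b=1 c=1 d=1 a=1
t0.Δ2 clk=1 e=1 b=0 c=1 d=1 a=1
t0.Δ3 clk=1 e=1 b=0 c=1 d=1 a=0
t0.Δ4 clk=1 e=1 b=0 c=1 d=0 a=0
t1.Δ0 clk=1 e=1 b=0 c=1 d=0 a=0
t1.Δ1 clk=0 e=0 b=0 c=1 d=0 a=0
t1.Δ2 clk=0 e=0 b=0 c=1 d=0 a=1
t1.Δ3 clk=0 e=0 b=0 c=1 d=1 a=1
t2.Δ0 clk=0 e=0 b=0 c=1 d=1 a=1
t2.Δ1 clk=1 e=1 b=0 c=1 d=1 a=1
t2.Δ2 clk=1 e=1 b=0 c=1 d=1 a=0
t2.Δ3 clk=1 e=1 b=0 c=1 d=0 a=0
t3.Δ0 clk=1 e=1 b=0 c=1 d=0 a=0
t3.Δ1 clk=0 e=0 b=0 c=1 d=0 a=0
t3.Δ2 clk=0 e=0 b=0 c=1 d=0 a=1
t3.Δ3 clk=0 e=0 b=0 c=1 d=1 a=1
t4.Δ0 clk=0 e=0 b=0 c=1 d=1 a=1
t4.Δ1 clk=1 e=1 b=0 c=1 d=1 a=1
t4.Δ2 clk=1 e=1 b=0 c=1 d=1 a=0
t4.Δ3 clk=1 e=1 b=0 c=1 d=0 a=0
t5.Δ0 clk=1 e=1 b=0 c=1 d=0 a=0
t5.Δ1 clk=0 e=0 b=0 c=1 d=0 a=0
t5.Δ2 clk=0 e=0 b=0 c=1 d=0 a=1
t5.Δ3 clk=0 e=0 b=0 c=1 d=1 a=1
t6.Δ0 clk=0 e=0 b=0 c=1 d=1 a=1
t6.Δ1 clk=1 e=1 b=0 c=1 d=1 a=1
t6.Δ2 clk=1 e=1 b=0 c=1 d=1 a=0
t6.Δ3 clk=1 e=1 b=0 c=1 d=0 a=0
t7.Δ0 clk=1 e=1 b=0 c=1 d=0 a=0
t7.Δ1 clk=0 e=0 b=0 c=1 d=0 a=0
t7.Δ2 clk=0 e=0 b=0 c=1 d=0 a=1
t7.Δ3 clk=0 e=0 b=0 c=1 d=1 a=1
t8.Δ0 clk=0 e=0 b=0 c=1 d=1 a=1
t8.Δ1 clk=1 e=1 b=0 c=1 d=1 a=1
t8.Δ2 clk=1 e=1 b=0 c=1 d=1 a=0
t8.Δ3 clk=1 e=1 b=0 c=1 d=0 a=0
t9.Δ0 clk=1 e=1 b=0 c=1 d=0 a=0
t9.Δ1 clk=0 e=0 b=0 c=1 d=0 a=0
t9.Δ2 clk=0 e=0 b=0 c=1 d=0 a=1
t9.Δ3 clk=0 e=0 b=0 c=1 d=1 a=1
t10.Δ0 clk=0 e=0 b=0 c=1 d=1 a=1
t10.Δ1 clk=1 e=1 b=0 c=1 d=1 a=1
t10.Δ2 clk=1 e=1 b=0 c=1 d=1 a=0
t10.Δ3 clk=1 e=1 b=0 c=1 d=0 a=0
t11.Δ0 clk=1 e=1 b=0 c=1 d=0 a=0
t11.Δ1 clk=0 e=0 b=0 c=1 d=0 a=0
t11.Δ2 clk=0 e=0 b=0 c=1 d=0 a=1
t11.Δ3 clk=0 e=0 b=0 c=1 d=1 a=1
t12.Δ0 clk=0 e=0 b=0 c=1 d=1 a=1
t12.Δ1 clk=1 e=1 b=0 c=1 d=1 a=1
t12.Δ2 clk=1 e=1 b=0 c=1 d=1 a=0
t12.Δ3 clk=1 e=1 b=0 c=1 d=0 a=0
t13.Δ0 clk=1 e=1 b=0 c=1 d=0 a=0
t13.Δ1 clk=0 e=0 b=0 c=1 d=0 a=0
t13.Δ2 clk=0 e=0 b=0 c=1 d=0 a=1
t13.Δ3 clk=0 e=0 b=0 c=1 d=1 a=1
t14.Δ0 clk=0 e=0 b=0 c=1 d=1 a=1
t14.Δ1 clk=1 e=1 b=0 c=1 d=1 a=1
t14.Δ2 clk=1 e=1 b=0 c=1 d=1 a=0
t14.Δ3 clk=1 e=1 b=0 c=1 d=0 a=0
t15.Δ0 clk=1 e=1 b=0 c=1 d=0 a=0
t15.Δ1 clk=0 e=0 b=0 c=1 d=0 a=0
t15.Δ2 clk=0 e=0 b=0 c=1 d=0 a=1
t15.Δ3 clk=0 e=0 b=0 c=1 d=1 a=1
t16.Δ0 clk=0 e=0 b=0 c=1 d=1 a=1
t16.Δ1 clk=1 e=1 b=0 c=1 d=1 a=1
t16.Δ2 clk=1 e=1 b=0 c=1 d=1 a=0
t16.Δ3 clk=1 e=1 b=0 c=1 d=0 a=0
t17.Δ0 clk=1 e=1 b=0 c=1 d=0 a=0
t17.Δ1 clk=0 e=0 b=0 c=1 d=0 a=0
t17.Δ2 clk=0 e=0 b=0 c=1 d=0 a=1
t17.Δ3 clk=0 e=0 b=0 c=1 d=1 a=1
t18.Δ0 clk=0 e=0 b=0 c=1 d=1 a=1
t18.Δ1 clk=1 e=1 b=0 c=1 d=1 a=1
t18.Δ2 clk=1 e=1 b=0 c=1 d=1 a=0
t18.Δ3 clk=1 e=1 b=0 c=1 d=0 a=0
t19.Δ0 clk=1 e=1 b=0 c=1 d=0 a=0
t19.Δ1 clk=0 e=0 b=0 c=1 d=0 a=0
t19.Δ2 clk=0 e=0 b=0 c=1 d=0 a=1
t19.Δ3 clk=0 e=0 b=0 c=1 d=1 a=1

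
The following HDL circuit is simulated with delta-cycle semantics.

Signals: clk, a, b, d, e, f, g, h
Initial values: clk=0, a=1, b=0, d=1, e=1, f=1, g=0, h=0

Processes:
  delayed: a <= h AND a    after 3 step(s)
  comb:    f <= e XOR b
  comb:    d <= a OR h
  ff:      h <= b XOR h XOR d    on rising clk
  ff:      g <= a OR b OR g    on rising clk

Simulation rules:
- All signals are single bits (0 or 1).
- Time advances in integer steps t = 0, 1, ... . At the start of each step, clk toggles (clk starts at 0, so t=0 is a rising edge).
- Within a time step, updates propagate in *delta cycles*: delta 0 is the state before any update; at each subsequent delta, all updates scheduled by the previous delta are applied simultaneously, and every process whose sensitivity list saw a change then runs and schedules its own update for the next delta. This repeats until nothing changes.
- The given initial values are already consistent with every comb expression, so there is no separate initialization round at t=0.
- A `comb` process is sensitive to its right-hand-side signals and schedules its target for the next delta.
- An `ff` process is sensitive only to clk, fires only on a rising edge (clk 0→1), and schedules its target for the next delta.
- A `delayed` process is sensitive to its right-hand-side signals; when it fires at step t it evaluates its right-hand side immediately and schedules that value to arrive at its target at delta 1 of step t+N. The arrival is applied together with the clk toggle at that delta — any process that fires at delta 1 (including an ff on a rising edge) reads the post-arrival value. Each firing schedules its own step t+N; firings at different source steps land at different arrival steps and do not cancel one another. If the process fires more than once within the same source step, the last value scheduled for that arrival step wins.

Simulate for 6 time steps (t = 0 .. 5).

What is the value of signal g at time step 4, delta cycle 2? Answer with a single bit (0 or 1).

[bits: f,a,g,clk,b,h,d,e]
t=0: Δ0=11000011 Δ1=11010011 Δ2=11110111 | 2Δ
t=1: Δ0=11110111 Δ1=11100111 | 1Δ
t=2: Δ0=11100111 Δ1=11110111 Δ2=11110011 | 2Δ
t=3: Δ0=11110011 Δ1=11100011 | 1Δ
t=4: Δ0=11100011 Δ1=11110011 Δ2=11110111 | 2Δ
t=5: Δ0=11110111 Δ1=10100111 | 1Δ

1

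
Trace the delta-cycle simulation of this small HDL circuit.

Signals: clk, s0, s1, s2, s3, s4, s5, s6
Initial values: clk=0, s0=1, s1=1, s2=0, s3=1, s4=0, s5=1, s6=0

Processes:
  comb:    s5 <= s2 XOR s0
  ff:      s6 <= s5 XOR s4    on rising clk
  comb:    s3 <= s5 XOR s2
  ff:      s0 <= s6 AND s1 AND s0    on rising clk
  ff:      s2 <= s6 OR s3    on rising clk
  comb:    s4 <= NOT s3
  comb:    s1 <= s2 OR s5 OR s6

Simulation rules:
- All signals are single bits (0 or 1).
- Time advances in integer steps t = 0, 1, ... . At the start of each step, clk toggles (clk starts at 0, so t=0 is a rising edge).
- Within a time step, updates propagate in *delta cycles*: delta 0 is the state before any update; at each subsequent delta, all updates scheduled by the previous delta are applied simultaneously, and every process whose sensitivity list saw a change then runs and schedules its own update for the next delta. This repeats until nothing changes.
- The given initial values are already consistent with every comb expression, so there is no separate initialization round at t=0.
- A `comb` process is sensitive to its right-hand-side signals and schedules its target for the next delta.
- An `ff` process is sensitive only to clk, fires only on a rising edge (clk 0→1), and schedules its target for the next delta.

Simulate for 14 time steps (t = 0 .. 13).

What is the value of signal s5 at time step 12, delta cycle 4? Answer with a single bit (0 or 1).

0

[bits: s6,clk,s4,s2,s0,s1,s5,s3]
t=0: Δ0=00001111 Δ1=01001111 Δ2=11010111 Δ3=11010110 Δ4=11110110 | 4Δ
t=1: Δ0=11110110 Δ1=10110110 | 1Δ
t=2: Δ0=10110110 Δ1=11110110 Δ2=01110110 | 2Δ
t=3: Δ0=01110110 Δ1=00110110 | 1Δ
t=4: Δ0=00110110 Δ1=01110110 Δ2=01100110 Δ3=01100101 Δ4=01000000 Δ5=01100000 | 5Δ
t=5: Δ0=01100000 Δ1=00100000 | 1Δ
t=6: Δ0=00100000 Δ1=01100000 Δ2=11100000 Δ3=11100100 | 3Δ
t=7: Δ0=11100100 Δ1=10100100 | 1Δ
t=8: Δ0=10100100 Δ1=11100100 Δ2=11110100 Δ3=11110111 Δ4=11010110 Δ5=11110110 | 5Δ
t=9: Δ0=11110110 Δ1=10110110 | 1Δ
t=10: Δ0=10110110 Δ1=11110110 Δ2=01110110 | 2Δ
t=11: Δ0=01110110 Δ1=00110110 | 1Δ
t=12: Δ0=00110110 Δ1=01110110 Δ2=01100110 Δ3=01100101 Δ4=01000000 Δ5=01100000 | 5Δ
t=13: Δ0=01100000 Δ1=00100000 | 1Δ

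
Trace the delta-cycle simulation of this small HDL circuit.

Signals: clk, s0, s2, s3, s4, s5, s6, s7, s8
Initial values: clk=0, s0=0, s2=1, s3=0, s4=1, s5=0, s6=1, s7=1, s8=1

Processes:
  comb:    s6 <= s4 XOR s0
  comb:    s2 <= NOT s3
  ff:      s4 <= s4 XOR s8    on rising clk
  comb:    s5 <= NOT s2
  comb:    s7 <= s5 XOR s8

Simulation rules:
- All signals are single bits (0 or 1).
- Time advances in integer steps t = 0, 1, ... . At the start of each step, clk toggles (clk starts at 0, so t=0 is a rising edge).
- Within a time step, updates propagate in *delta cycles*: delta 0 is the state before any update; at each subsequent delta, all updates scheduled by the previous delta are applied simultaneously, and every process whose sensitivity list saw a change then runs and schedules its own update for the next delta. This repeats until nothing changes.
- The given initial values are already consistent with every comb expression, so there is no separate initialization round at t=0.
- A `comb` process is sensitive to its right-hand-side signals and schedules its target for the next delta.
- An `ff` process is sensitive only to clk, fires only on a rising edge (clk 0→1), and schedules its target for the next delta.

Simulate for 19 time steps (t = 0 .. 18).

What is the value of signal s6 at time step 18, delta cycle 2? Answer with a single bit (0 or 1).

0

t=0 Δ0: s2=1 s8=1 s0=0 s5=0 s7=1 s6=1 s3=0 clk=0 s4=1
  Δ1: clk:0→1
  Δ2: s4:1→0
  Δ3: s6:1→0
  (3Δ to stable)
t=1 Δ0: s2=1 s8=1 s0=0 s5=0 s7=1 s6=0 s3=0 clk=1 s4=0
  Δ1: clk:1→0
  (1Δ to stable)
t=2 Δ0: s2=1 s8=1 s0=0 s5=0 s7=1 s6=0 s3=0 clk=0 s4=0
  Δ1: clk:0→1
  Δ2: s4:0→1
  Δ3: s6:0→1
  (3Δ to stable)
t=3 Δ0: s2=1 s8=1 s0=0 s5=0 s7=1 s6=1 s3=0 clk=1 s4=1
  Δ1: clk:1→0
  (1Δ to stable)
t=4 Δ0: s2=1 s8=1 s0=0 s5=0 s7=1 s6=1 s3=0 clk=0 s4=1
  Δ1: clk:0→1
  Δ2: s4:1→0
  Δ3: s6:1→0
  (3Δ to stable)
t=5 Δ0: s2=1 s8=1 s0=0 s5=0 s7=1 s6=0 s3=0 clk=1 s4=0
  Δ1: clk:1→0
  (1Δ to stable)
t=6 Δ0: s2=1 s8=1 s0=0 s5=0 s7=1 s6=0 s3=0 clk=0 s4=0
  Δ1: clk:0→1
  Δ2: s4:0→1
  Δ3: s6:0→1
  (3Δ to stable)
t=7 Δ0: s2=1 s8=1 s0=0 s5=0 s7=1 s6=1 s3=0 clk=1 s4=1
  Δ1: clk:1→0
  (1Δ to stable)
t=8 Δ0: s2=1 s8=1 s0=0 s5=0 s7=1 s6=1 s3=0 clk=0 s4=1
  Δ1: clk:0→1
  Δ2: s4:1→0
  Δ3: s6:1→0
  (3Δ to stable)
t=9 Δ0: s2=1 s8=1 s0=0 s5=0 s7=1 s6=0 s3=0 clk=1 s4=0
  Δ1: clk:1→0
  (1Δ to stable)
t=10 Δ0: s2=1 s8=1 s0=0 s5=0 s7=1 s6=0 s3=0 clk=0 s4=0
  Δ1: clk:0→1
  Δ2: s4:0→1
  Δ3: s6:0→1
  (3Δ to stable)
t=11 Δ0: s2=1 s8=1 s0=0 s5=0 s7=1 s6=1 s3=0 clk=1 s4=1
  Δ1: clk:1→0
  (1Δ to stable)
t=12 Δ0: s2=1 s8=1 s0=0 s5=0 s7=1 s6=1 s3=0 clk=0 s4=1
  Δ1: clk:0→1
  Δ2: s4:1→0
  Δ3: s6:1→0
  (3Δ to stable)
t=13 Δ0: s2=1 s8=1 s0=0 s5=0 s7=1 s6=0 s3=0 clk=1 s4=0
  Δ1: clk:1→0
  (1Δ to stable)
t=14 Δ0: s2=1 s8=1 s0=0 s5=0 s7=1 s6=0 s3=0 clk=0 s4=0
  Δ1: clk:0→1
  Δ2: s4:0→1
  Δ3: s6:0→1
  (3Δ to stable)
t=15 Δ0: s2=1 s8=1 s0=0 s5=0 s7=1 s6=1 s3=0 clk=1 s4=1
  Δ1: clk:1→0
  (1Δ to stable)
t=16 Δ0: s2=1 s8=1 s0=0 s5=0 s7=1 s6=1 s3=0 clk=0 s4=1
  Δ1: clk:0→1
  Δ2: s4:1→0
  Δ3: s6:1→0
  (3Δ to stable)
t=17 Δ0: s2=1 s8=1 s0=0 s5=0 s7=1 s6=0 s3=0 clk=1 s4=0
  Δ1: clk:1→0
  (1Δ to stable)
t=18 Δ0: s2=1 s8=1 s0=0 s5=0 s7=1 s6=0 s3=0 clk=0 s4=0
  Δ1: clk:0→1
  Δ2: s4:0→1
  Δ3: s6:0→1
  (3Δ to stable)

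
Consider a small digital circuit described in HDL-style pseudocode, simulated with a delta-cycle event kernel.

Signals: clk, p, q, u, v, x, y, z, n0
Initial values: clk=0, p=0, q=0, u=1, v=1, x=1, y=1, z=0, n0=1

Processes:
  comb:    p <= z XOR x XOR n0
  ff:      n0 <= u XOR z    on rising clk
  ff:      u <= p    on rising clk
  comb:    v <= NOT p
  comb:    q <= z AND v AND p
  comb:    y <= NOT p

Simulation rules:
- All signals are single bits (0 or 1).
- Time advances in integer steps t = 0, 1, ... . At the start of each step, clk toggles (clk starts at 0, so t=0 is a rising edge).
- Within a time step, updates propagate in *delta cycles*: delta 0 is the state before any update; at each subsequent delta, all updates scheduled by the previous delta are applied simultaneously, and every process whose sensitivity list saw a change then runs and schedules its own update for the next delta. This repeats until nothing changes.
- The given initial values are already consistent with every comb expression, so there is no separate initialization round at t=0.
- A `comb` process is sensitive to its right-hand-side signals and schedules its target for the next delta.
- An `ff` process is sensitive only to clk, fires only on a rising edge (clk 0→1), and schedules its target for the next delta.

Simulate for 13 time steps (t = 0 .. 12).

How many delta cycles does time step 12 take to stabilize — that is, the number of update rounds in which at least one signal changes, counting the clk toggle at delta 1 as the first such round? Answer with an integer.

2

t=0 Δ0: z=0 p=0 n0=1 y=1 clk=0 v=1 u=1 q=0 x=1
  Δ1: clk:0→1
  Δ2: u:1→0
  (2Δ to stable)
t=1 Δ0: z=0 p=0 n0=1 y=1 clk=1 v=1 u=0 q=0 x=1
  Δ1: clk:1→0
  (1Δ to stable)
t=2 Δ0: z=0 p=0 n0=1 y=1 clk=0 v=1 u=0 q=0 x=1
  Δ1: clk:0→1
  Δ2: n0:1→0
  Δ3: p:0→1
  Δ4: y:1→0, v:1→0
  (4Δ to stable)
t=3 Δ0: z=0 p=1 n0=0 y=0 clk=1 v=0 u=0 q=0 x=1
  Δ1: clk:1→0
  (1Δ to stable)
t=4 Δ0: z=0 p=1 n0=0 y=0 clk=0 v=0 u=0 q=0 x=1
  Δ1: clk:0→1
  Δ2: u:0→1
  (2Δ to stable)
t=5 Δ0: z=0 p=1 n0=0 y=0 clk=1 v=0 u=1 q=0 x=1
  Δ1: clk:1→0
  (1Δ to stable)
t=6 Δ0: z=0 p=1 n0=0 y=0 clk=0 v=0 u=1 q=0 x=1
  Δ1: clk:0→1
  Δ2: n0:0→1
  Δ3: p:1→0
  Δ4: y:0→1, v:0→1
  (4Δ to stable)
t=7 Δ0: z=0 p=0 n0=1 y=1 clk=1 v=1 u=1 q=0 x=1
  Δ1: clk:1→0
  (1Δ to stable)
t=8 Δ0: z=0 p=0 n0=1 y=1 clk=0 v=1 u=1 q=0 x=1
  Δ1: clk:0→1
  Δ2: u:1→0
  (2Δ to stable)
t=9 Δ0: z=0 p=0 n0=1 y=1 clk=1 v=1 u=0 q=0 x=1
  Δ1: clk:1→0
  (1Δ to stable)
t=10 Δ0: z=0 p=0 n0=1 y=1 clk=0 v=1 u=0 q=0 x=1
  Δ1: clk:0→1
  Δ2: n0:1→0
  Δ3: p:0→1
  Δ4: y:1→0, v:1→0
  (4Δ to stable)
t=11 Δ0: z=0 p=1 n0=0 y=0 clk=1 v=0 u=0 q=0 x=1
  Δ1: clk:1→0
  (1Δ to stable)
t=12 Δ0: z=0 p=1 n0=0 y=0 clk=0 v=0 u=0 q=0 x=1
  Δ1: clk:0→1
  Δ2: u:0→1
  (2Δ to stable)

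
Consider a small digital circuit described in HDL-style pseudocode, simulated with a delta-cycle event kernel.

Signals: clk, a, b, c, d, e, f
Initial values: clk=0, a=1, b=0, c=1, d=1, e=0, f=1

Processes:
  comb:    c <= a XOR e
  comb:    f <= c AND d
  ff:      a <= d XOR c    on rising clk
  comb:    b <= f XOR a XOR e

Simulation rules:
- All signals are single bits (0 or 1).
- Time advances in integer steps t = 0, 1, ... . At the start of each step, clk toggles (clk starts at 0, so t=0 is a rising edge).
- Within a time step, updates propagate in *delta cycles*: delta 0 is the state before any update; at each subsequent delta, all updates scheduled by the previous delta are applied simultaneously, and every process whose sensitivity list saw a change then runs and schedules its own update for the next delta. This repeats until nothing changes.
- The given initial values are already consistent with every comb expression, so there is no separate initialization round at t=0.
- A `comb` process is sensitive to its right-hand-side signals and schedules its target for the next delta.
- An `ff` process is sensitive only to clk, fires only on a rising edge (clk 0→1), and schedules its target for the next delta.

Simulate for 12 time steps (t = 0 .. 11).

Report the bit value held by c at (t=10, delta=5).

1

[bits: e,c,b,clk,a,f,d]
t=0: Δ0=0100111 Δ1=0101111 Δ2=0101011 Δ3=0011011 Δ4=0011001 Δ5=0001001 | 5Δ
t=1: Δ0=0001001 Δ1=0000001 | 1Δ
t=2: Δ0=0000001 Δ1=0001001 Δ2=0001101 Δ3=0111101 Δ4=0111111 Δ5=0101111 | 5Δ
t=3: Δ0=0101111 Δ1=0100111 | 1Δ
t=4: Δ0=0100111 Δ1=0101111 Δ2=0101011 Δ3=0011011 Δ4=0011001 Δ5=0001001 | 5Δ
t=5: Δ0=0001001 Δ1=0000001 | 1Δ
t=6: Δ0=0000001 Δ1=0001001 Δ2=0001101 Δ3=0111101 Δ4=0111111 Δ5=0101111 | 5Δ
t=7: Δ0=0101111 Δ1=0100111 | 1Δ
t=8: Δ0=0100111 Δ1=0101111 Δ2=0101011 Δ3=0011011 Δ4=0011001 Δ5=0001001 | 5Δ
t=9: Δ0=0001001 Δ1=0000001 | 1Δ
t=10: Δ0=0000001 Δ1=0001001 Δ2=0001101 Δ3=0111101 Δ4=0111111 Δ5=0101111 | 5Δ
t=11: Δ0=0101111 Δ1=0100111 | 1Δ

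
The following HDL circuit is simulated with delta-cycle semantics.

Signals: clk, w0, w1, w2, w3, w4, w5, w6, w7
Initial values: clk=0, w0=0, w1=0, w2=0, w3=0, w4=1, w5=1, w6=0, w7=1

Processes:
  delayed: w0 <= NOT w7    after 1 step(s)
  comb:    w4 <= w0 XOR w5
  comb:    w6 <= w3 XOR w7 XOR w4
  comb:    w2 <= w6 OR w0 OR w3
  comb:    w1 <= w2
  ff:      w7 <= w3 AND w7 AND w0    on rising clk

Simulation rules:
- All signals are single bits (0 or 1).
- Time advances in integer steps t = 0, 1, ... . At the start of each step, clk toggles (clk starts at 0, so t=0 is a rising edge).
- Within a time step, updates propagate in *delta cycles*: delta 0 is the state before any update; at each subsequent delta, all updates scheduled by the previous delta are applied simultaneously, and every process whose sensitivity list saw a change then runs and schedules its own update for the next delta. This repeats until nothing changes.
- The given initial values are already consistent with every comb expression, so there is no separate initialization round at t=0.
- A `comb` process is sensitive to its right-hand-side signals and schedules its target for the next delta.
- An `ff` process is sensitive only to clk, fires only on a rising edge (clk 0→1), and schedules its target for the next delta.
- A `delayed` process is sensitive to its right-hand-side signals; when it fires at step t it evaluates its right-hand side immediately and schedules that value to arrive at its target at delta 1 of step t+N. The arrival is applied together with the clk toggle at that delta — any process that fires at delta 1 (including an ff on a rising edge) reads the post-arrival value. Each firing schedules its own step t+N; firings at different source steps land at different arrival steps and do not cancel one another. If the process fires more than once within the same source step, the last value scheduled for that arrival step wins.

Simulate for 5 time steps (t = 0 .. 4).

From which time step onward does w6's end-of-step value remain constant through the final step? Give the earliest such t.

t=0 Δ0: w7=1 w0=0 w5=1 w3=0 w2=0 clk=0 w1=0 w4=1 w6=0
  Δ1: clk:0→1
  Δ2: w7:1→0
  Δ3: w6:0→1
  Δ4: w2:0→1
  Δ5: w1:0→1
  (5Δ to stable)
t=1 Δ0: w7=0 w0=0 w5=1 w3=0 w2=1 clk=1 w1=1 w4=1 w6=1
  Δ1: w0:0→1, clk:1→0
  Δ2: w4:1→0
  Δ3: w6:1→0
  (3Δ to stable)
t=2 Δ0: w7=0 w0=1 w5=1 w3=0 w2=1 clk=0 w1=1 w4=0 w6=0
  Δ1: clk:0→1
  (1Δ to stable)
t=3 Δ0: w7=0 w0=1 w5=1 w3=0 w2=1 clk=1 w1=1 w4=0 w6=0
  Δ1: clk:1→0
  (1Δ to stable)
t=4 Δ0: w7=0 w0=1 w5=1 w3=0 w2=1 clk=0 w1=1 w4=0 w6=0
  Δ1: clk:0→1
  (1Δ to stable)

1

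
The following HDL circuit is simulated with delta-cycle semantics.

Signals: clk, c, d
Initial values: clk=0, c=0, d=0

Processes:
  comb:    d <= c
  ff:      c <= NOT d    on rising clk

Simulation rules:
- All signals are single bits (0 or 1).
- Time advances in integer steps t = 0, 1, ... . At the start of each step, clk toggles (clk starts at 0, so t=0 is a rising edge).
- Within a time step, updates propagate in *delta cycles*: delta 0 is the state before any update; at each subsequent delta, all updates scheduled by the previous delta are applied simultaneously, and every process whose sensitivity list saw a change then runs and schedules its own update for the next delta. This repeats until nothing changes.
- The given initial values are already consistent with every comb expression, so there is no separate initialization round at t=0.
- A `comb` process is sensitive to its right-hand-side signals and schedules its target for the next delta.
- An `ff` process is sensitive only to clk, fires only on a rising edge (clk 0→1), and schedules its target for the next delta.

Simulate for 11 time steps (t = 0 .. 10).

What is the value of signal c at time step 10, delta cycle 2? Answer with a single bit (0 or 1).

[bits: c,clk,d]
t=0: Δ0=000 Δ1=010 Δ2=110 Δ3=111 | 3Δ
t=1: Δ0=111 Δ1=101 | 1Δ
t=2: Δ0=101 Δ1=111 Δ2=011 Δ3=010 | 3Δ
t=3: Δ0=010 Δ1=000 | 1Δ
t=4: Δ0=000 Δ1=010 Δ2=110 Δ3=111 | 3Δ
t=5: Δ0=111 Δ1=101 | 1Δ
t=6: Δ0=101 Δ1=111 Δ2=011 Δ3=010 | 3Δ
t=7: Δ0=010 Δ1=000 | 1Δ
t=8: Δ0=000 Δ1=010 Δ2=110 Δ3=111 | 3Δ
t=9: Δ0=111 Δ1=101 | 1Δ
t=10: Δ0=101 Δ1=111 Δ2=011 Δ3=010 | 3Δ

0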